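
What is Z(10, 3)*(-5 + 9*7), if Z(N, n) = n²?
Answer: 522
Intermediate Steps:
Z(10, 3)*(-5 + 9*7) = 3²*(-5 + 9*7) = 9*(-5 + 63) = 9*58 = 522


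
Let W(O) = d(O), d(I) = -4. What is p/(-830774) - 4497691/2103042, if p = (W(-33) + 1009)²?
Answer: -1465172434721/436788153627 ≈ -3.3544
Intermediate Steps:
W(O) = -4
p = 1010025 (p = (-4 + 1009)² = 1005² = 1010025)
p/(-830774) - 4497691/2103042 = 1010025/(-830774) - 4497691/2103042 = 1010025*(-1/830774) - 4497691*1/2103042 = -1010025/830774 - 4497691/2103042 = -1465172434721/436788153627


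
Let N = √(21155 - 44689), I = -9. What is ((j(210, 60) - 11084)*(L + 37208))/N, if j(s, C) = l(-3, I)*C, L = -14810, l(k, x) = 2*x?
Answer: 136224636*I*√14/287 ≈ 1.776e+6*I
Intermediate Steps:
j(s, C) = -18*C (j(s, C) = (2*(-9))*C = -18*C)
N = 41*I*√14 (N = √(-23534) = 41*I*√14 ≈ 153.41*I)
((j(210, 60) - 11084)*(L + 37208))/N = ((-18*60 - 11084)*(-14810 + 37208))/((41*I*√14)) = ((-1080 - 11084)*22398)*(-I*√14/574) = (-12164*22398)*(-I*√14/574) = -(-136224636)*I*√14/287 = 136224636*I*√14/287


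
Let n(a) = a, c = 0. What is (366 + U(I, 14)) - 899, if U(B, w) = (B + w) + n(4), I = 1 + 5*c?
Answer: -514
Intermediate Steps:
I = 1 (I = 1 + 5*0 = 1 + 0 = 1)
U(B, w) = 4 + B + w (U(B, w) = (B + w) + 4 = 4 + B + w)
(366 + U(I, 14)) - 899 = (366 + (4 + 1 + 14)) - 899 = (366 + 19) - 899 = 385 - 899 = -514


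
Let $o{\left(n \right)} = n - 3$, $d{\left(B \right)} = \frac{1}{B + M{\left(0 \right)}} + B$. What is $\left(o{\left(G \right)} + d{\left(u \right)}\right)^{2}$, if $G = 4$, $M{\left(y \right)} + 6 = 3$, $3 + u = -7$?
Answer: $\frac{13924}{169} \approx 82.391$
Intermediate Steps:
$u = -10$ ($u = -3 - 7 = -10$)
$M{\left(y \right)} = -3$ ($M{\left(y \right)} = -6 + 3 = -3$)
$d{\left(B \right)} = B + \frac{1}{-3 + B}$ ($d{\left(B \right)} = \frac{1}{B - 3} + B = \frac{1}{-3 + B} + B = B + \frac{1}{-3 + B}$)
$o{\left(n \right)} = -3 + n$
$\left(o{\left(G \right)} + d{\left(u \right)}\right)^{2} = \left(\left(-3 + 4\right) + \frac{1 + \left(-10\right)^{2} - -30}{-3 - 10}\right)^{2} = \left(1 + \frac{1 + 100 + 30}{-13}\right)^{2} = \left(1 - \frac{131}{13}\right)^{2} = \left(- \frac{118}{13}\right)^{2} = \frac{13924}{169}$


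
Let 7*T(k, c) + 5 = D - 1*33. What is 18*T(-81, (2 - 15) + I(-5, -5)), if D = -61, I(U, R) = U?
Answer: -1782/7 ≈ -254.57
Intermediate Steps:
T(k, c) = -99/7 (T(k, c) = -5/7 + (-61 - 1*33)/7 = -5/7 + (-61 - 33)/7 = -5/7 + (⅐)*(-94) = -5/7 - 94/7 = -99/7)
18*T(-81, (2 - 15) + I(-5, -5)) = 18*(-99/7) = -1782/7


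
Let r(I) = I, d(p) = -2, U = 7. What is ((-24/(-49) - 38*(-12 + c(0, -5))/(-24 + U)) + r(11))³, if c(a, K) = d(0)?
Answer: -4489675195473/578009537 ≈ -7767.5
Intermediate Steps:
c(a, K) = -2
((-24/(-49) - 38*(-12 + c(0, -5))/(-24 + U)) + r(11))³ = ((-24/(-49) - 38*(-12 - 2)/(-24 + 7)) + 11)³ = ((-24*(-1/49) - 38/((-17/(-14)))) + 11)³ = ((24/49 - 38/((-17*(-1/14)))) + 11)³ = ((24/49 - 38/17/14) + 11)³ = ((24/49 - 38*14/17) + 11)³ = ((24/49 - 532/17) + 11)³ = (-25660/833 + 11)³ = (-16497/833)³ = -4489675195473/578009537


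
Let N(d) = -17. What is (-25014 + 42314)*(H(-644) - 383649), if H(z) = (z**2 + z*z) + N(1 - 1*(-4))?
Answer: 7712443800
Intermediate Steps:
H(z) = -17 + 2*z**2 (H(z) = (z**2 + z*z) - 17 = (z**2 + z**2) - 17 = 2*z**2 - 17 = -17 + 2*z**2)
(-25014 + 42314)*(H(-644) - 383649) = (-25014 + 42314)*((-17 + 2*(-644)**2) - 383649) = 17300*((-17 + 2*414736) - 383649) = 17300*((-17 + 829472) - 383649) = 17300*(829455 - 383649) = 17300*445806 = 7712443800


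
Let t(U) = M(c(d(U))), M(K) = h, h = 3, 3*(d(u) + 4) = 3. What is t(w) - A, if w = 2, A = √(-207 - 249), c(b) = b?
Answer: 3 - 2*I*√114 ≈ 3.0 - 21.354*I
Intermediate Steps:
d(u) = -3 (d(u) = -4 + (⅓)*3 = -4 + 1 = -3)
A = 2*I*√114 (A = √(-456) = 2*I*√114 ≈ 21.354*I)
M(K) = 3
t(U) = 3
t(w) - A = 3 - 2*I*√114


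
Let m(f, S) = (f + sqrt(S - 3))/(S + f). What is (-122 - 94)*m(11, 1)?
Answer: -198 - 18*I*sqrt(2) ≈ -198.0 - 25.456*I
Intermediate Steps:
m(f, S) = (f + sqrt(-3 + S))/(S + f)
(-122 - 94)*m(11, 1) = (-122 - 94)*((11 + sqrt(-3 + 1))/(1 + 11)) = -216*(11 + sqrt(-2))/12 = -18*(11 + I*sqrt(2)) = -216*(11/12 + I*sqrt(2)/12) = -198 - 18*I*sqrt(2)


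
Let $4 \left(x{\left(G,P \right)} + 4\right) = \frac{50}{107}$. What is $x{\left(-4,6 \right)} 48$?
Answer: $- \frac{19944}{107} \approx -186.39$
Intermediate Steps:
$x{\left(G,P \right)} = - \frac{831}{214}$ ($x{\left(G,P \right)} = -4 + \frac{50 \cdot \frac{1}{107}}{4} = -4 + \frac{1}{4} \cdot \frac{50}{107} = -4 + \frac{25}{214} = - \frac{831}{214}$)
$x{\left(-4,6 \right)} 48 = \left(- \frac{831}{214}\right) 48 = - \frac{19944}{107}$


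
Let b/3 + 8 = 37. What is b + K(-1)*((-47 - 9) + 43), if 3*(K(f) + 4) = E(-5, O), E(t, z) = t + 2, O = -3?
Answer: 152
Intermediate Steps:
b = 87 (b = -24 + 3*37 = -24 + 111 = 87)
E(t, z) = 2 + t
K(f) = -5 (K(f) = -4 + (2 - 5)/3 = -4 + (⅓)*(-3) = -4 - 1 = -5)
b + K(-1)*((-47 - 9) + 43) = 87 - 5*((-47 - 9) + 43) = 87 - 5*(-56 + 43) = 87 - 5*(-13) = 87 + 65 = 152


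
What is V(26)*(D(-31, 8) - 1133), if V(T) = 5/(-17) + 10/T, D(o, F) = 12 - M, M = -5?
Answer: -22320/221 ≈ -101.00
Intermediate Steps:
D(o, F) = 17 (D(o, F) = 12 - 1*(-5) = 12 + 5 = 17)
V(T) = -5/17 + 10/T (V(T) = 5*(-1/17) + 10/T = -5/17 + 10/T)
V(26)*(D(-31, 8) - 1133) = (-5/17 + 10/26)*(17 - 1133) = (-5/17 + 10*(1/26))*(-1116) = (-5/17 + 5/13)*(-1116) = (20/221)*(-1116) = -22320/221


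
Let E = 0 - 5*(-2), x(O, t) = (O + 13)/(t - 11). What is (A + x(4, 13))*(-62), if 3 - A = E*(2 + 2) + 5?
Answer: 2077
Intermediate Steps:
x(O, t) = (13 + O)/(-11 + t)
E = 10 (E = 0 + 10 = 10)
A = -42 (A = 3 - (10*(2 + 2) + 5) = 3 - (10*4 + 5) = 3 - (40 + 5) = 3 - 1*45 = 3 - 45 = -42)
(A + x(4, 13))*(-62) = (-42 + (13 + 4)/(-11 + 13))*(-62) = (-42 + 17/2)*(-62) = -67/2*(-62) = 2077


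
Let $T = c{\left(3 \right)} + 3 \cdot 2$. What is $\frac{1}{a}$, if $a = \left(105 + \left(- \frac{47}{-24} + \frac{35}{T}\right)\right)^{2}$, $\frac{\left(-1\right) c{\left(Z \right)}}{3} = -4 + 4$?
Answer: $\frac{576}{7327849} \approx 7.8604 \cdot 10^{-5}$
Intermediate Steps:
$c{\left(Z \right)} = 0$ ($c{\left(Z \right)} = - 3 \left(-4 + 4\right) = \left(-3\right) 0 = 0$)
$T = 6$ ($T = 0 + 3 \cdot 2 = 0 + 6 = 6$)
$a = \frac{7327849}{576}$ ($a = \left(105 + \left(- \frac{47}{-24} + \frac{35}{6}\right)\right)^{2} = \left(105 + \left(\left(-47\right) \left(- \frac{1}{24}\right) + 35 \cdot \frac{1}{6}\right)\right)^{2} = \left(105 + \left(\frac{47}{24} + \frac{35}{6}\right)\right)^{2} = \left(105 + \frac{187}{24}\right)^{2} = \left(\frac{2707}{24}\right)^{2} = \frac{7327849}{576} \approx 12722.0$)
$\frac{1}{a} = \frac{1}{\frac{7327849}{576}} = \frac{576}{7327849}$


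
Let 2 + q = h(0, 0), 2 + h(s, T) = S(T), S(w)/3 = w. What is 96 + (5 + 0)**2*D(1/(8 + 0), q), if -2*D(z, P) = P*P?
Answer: -104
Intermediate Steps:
S(w) = 3*w
h(s, T) = -2 + 3*T
q = -4 (q = -2 + (-2 + 3*0) = -2 + (-2 + 0) = -2 - 2 = -4)
D(z, P) = -P**2/2 (D(z, P) = -P*P/2 = -P**2/2)
96 + (5 + 0)**2*D(1/(8 + 0), q) = 96 + (5 + 0)**2*(-1/2*(-4)**2) = 96 + 5**2*(-1/2*16) = 96 + 25*(-8) = 96 - 200 = -104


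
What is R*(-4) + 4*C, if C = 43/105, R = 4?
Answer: -1508/105 ≈ -14.362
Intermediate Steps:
C = 43/105 (C = 43*(1/105) = 43/105 ≈ 0.40952)
R*(-4) + 4*C = 4*(-4) + 4*(43/105) = -16 + 172/105 = -1508/105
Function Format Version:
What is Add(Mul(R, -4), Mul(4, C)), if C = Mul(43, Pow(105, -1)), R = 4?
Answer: Rational(-1508, 105) ≈ -14.362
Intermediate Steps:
C = Rational(43, 105) (C = Mul(43, Rational(1, 105)) = Rational(43, 105) ≈ 0.40952)
Add(Mul(R, -4), Mul(4, C)) = Add(Mul(4, -4), Mul(4, Rational(43, 105))) = Add(-16, Rational(172, 105)) = Rational(-1508, 105)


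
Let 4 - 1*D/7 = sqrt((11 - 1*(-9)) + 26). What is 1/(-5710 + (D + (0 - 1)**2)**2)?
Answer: 2615/744231 - 406*sqrt(46)/744231 ≈ -0.00018627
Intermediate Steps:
D = 28 - 7*sqrt(46) (D = 28 - 7*sqrt((11 - 1*(-9)) + 26) = 28 - 7*sqrt((11 + 9) + 26) = 28 - 7*sqrt(20 + 26) = 28 - 7*sqrt(46) ≈ -19.476)
1/(-5710 + (D + (0 - 1)**2)**2) = 1/(-5710 + ((28 - 7*sqrt(46)) + (0 - 1)**2)**2) = 1/(-5710 + ((28 - 7*sqrt(46)) + (-1)**2)**2) = 1/(-5710 + ((28 - 7*sqrt(46)) + 1)**2) = 1/(-5710 + (29 - 7*sqrt(46))**2)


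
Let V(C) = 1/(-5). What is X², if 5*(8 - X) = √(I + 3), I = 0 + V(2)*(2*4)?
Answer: (200 - √35)²/625 ≈ 60.270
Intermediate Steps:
V(C) = -⅕
I = -8/5 (I = 0 - 2*4/5 = 0 - ⅕*8 = 0 - 8/5 = -8/5 ≈ -1.6000)
X = 8 - √35/25 (X = 8 - √(-8/5 + 3)/5 = 8 - √35/25 ≈ 7.7634)
X² = (8 - √35/25)²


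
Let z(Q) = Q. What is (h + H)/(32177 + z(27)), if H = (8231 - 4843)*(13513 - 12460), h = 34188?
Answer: 900438/8051 ≈ 111.84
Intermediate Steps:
H = 3567564 (H = 3388*1053 = 3567564)
(h + H)/(32177 + z(27)) = (34188 + 3567564)/(32177 + 27) = 3601752/32204 = 3601752*(1/32204) = 900438/8051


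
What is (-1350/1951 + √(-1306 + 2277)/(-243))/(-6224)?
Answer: 675/6071512 + √971/1512432 ≈ 0.00013178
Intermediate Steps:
(-1350/1951 + √(-1306 + 2277)/(-243))/(-6224) = (-1350*1/1951 + √971*(-1/243))*(-1/6224) = (-1350/1951 - √971/243)*(-1/6224) = 675/6071512 + √971/1512432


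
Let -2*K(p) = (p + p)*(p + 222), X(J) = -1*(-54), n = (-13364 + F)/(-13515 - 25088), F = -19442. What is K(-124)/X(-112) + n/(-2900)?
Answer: 340099707719/1511307450 ≈ 225.04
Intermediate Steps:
n = 32806/38603 (n = (-13364 - 19442)/(-13515 - 25088) = -32806/(-38603) = -32806*(-1/38603) = 32806/38603 ≈ 0.84983)
X(J) = 54
K(p) = -p*(222 + p) (K(p) = -(p + p)*(p + 222)/2 = -2*p*(222 + p)/2 = -p*(222 + p))
K(-124)/X(-112) + n/(-2900) = -1*(-124)*(222 - 124)/54 + (32806/38603)/(-2900) = -1*(-124)*98*(1/54) + (32806/38603)*(-1/2900) = 12152*(1/54) - 16403/55974350 = 6076/27 - 16403/55974350 = 340099707719/1511307450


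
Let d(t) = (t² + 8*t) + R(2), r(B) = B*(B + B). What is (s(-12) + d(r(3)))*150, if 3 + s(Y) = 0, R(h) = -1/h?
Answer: 69675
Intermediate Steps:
r(B) = 2*B² (r(B) = B*(2*B) = 2*B²)
s(Y) = -3 (s(Y) = -3 + 0 = -3)
d(t) = -½ + t² + 8*t (d(t) = (t² + 8*t) - 1/2 = (t² + 8*t) - 1*½ = (t² + 8*t) - ½ = -½ + t² + 8*t)
(s(-12) + d(r(3)))*150 = (-3 + (-½ + (2*3²)² + 8*(2*3²)))*150 = (-3 + (-½ + (2*9)² + 8*(2*9)))*150 = (-3 + (-½ + 18² + 8*18))*150 = (-3 + (-½ + 324 + 144))*150 = (-3 + 935/2)*150 = (929/2)*150 = 69675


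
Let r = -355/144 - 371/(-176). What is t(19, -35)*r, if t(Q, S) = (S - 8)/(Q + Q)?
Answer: 12169/30096 ≈ 0.40434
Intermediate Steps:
t(Q, S) = (-8 + S)/(2*Q) (t(Q, S) = (-8 + S)/((2*Q)) = (-8 + S)*(1/(2*Q)) = (-8 + S)/(2*Q))
r = -283/792 (r = -355*1/144 - 371*(-1/176) = -355/144 + 371/176 = -283/792 ≈ -0.35732)
t(19, -35)*r = ((½)*(-8 - 35)/19)*(-283/792) = ((½)*(1/19)*(-43))*(-283/792) = -43/38*(-283/792) = 12169/30096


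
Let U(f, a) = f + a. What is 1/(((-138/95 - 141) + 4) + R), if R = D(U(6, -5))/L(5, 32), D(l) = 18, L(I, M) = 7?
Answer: -665/90361 ≈ -0.0073594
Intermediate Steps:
U(f, a) = a + f
R = 18/7 ≈ 2.5714
1/(((-138/95 - 141) + 4) + R) = 1/(((-138/95 - 141) + 4) + 18/7) = 1/((-13533/95 + 4) + 18/7) = 1/(-13153/95 + 18/7) = 1/(-90361/665) = -665/90361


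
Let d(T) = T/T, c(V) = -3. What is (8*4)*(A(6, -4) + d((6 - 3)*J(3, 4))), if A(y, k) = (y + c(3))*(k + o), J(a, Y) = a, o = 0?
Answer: -352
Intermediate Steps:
A(y, k) = k*(-3 + y) (A(y, k) = (y - 3)*(k + 0) = (-3 + y)*k = k*(-3 + y))
d(T) = 1
(8*4)*(A(6, -4) + d((6 - 3)*J(3, 4))) = (8*4)*(-4*(-3 + 6) + 1) = 32*(-4*3 + 1) = 32*(-12 + 1) = 32*(-11) = -352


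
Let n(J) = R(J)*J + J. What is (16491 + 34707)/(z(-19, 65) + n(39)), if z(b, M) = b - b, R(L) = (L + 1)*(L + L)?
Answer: 17066/40573 ≈ 0.42062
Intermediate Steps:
R(L) = 2*L*(1 + L) (R(L) = (1 + L)*(2*L) = 2*L*(1 + L))
z(b, M) = 0
n(J) = J + 2*J²*(1 + J) (n(J) = (2*J*(1 + J))*J + J = 2*J²*(1 + J) + J = J + 2*J²*(1 + J))
(16491 + 34707)/(z(-19, 65) + n(39)) = (16491 + 34707)/(0 + 39*(1 + 2*39*(1 + 39))) = 51198/(0 + 39*(1 + 2*39*40)) = 51198/(0 + 39*(1 + 3120)) = 51198/(0 + 39*3121) = 51198/(0 + 121719) = 51198/121719 = 51198*(1/121719) = 17066/40573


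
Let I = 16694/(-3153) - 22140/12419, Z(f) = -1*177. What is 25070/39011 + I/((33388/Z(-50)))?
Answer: 5781587170270867/8500350534082946 ≈ 0.68016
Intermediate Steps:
Z(f) = -177
I = -277130206/39157107 (I = 16694*(-1/3153) - 22140*1/12419 = -16694/3153 - 22140/12419 = -277130206/39157107 ≈ -7.0774)
25070/39011 + I/((33388/Z(-50))) = 25070/39011 - 277130206/(39157107*(33388/(-177))) = 25070*(1/39011) - 277130206/(39157107*(33388*(-1/177))) = 25070/39011 - 277130206/(39157107*(-33388/177)) = 25070/39011 - 277130206/39157107*(-177/33388) = 25070/39011 + 8175341077/217896248086 = 5781587170270867/8500350534082946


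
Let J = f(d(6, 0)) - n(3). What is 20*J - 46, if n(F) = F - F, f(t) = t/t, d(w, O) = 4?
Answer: -26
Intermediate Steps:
f(t) = 1
n(F) = 0
J = 1 (J = 1 - 1*0 = 1 + 0 = 1)
20*J - 46 = 20*1 - 46 = 20 - 46 = -26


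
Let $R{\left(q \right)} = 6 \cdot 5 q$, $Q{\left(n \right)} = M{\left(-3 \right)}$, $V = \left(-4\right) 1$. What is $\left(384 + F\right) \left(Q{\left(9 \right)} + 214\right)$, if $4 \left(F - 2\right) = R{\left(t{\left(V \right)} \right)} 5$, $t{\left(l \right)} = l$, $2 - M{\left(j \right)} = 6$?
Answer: $49560$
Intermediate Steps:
$V = -4$
$M{\left(j \right)} = -4$ ($M{\left(j \right)} = 2 - 6 = -4$)
$Q{\left(n \right)} = -4$
$R{\left(q \right)} = 30 q$
$F = -148$ ($F = 2 + \frac{30 \left(-4\right) 5}{4} = 2 + \frac{\left(-120\right) 5}{4} = 2 + \frac{1}{4} \left(-600\right) = 2 - 150 = -148$)
$\left(384 + F\right) \left(Q{\left(9 \right)} + 214\right) = \left(384 - 148\right) \left(-4 + 214\right) = 236 \cdot 210 = 49560$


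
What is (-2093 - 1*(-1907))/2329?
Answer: -186/2329 ≈ -0.079863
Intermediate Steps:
(-2093 - 1*(-1907))/2329 = (-2093 + 1907)*(1/2329) = -186*1/2329 = -186/2329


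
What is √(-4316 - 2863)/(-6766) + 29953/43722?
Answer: 4279/6246 - I*√7179/6766 ≈ 0.68508 - 0.012523*I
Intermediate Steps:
√(-4316 - 2863)/(-6766) + 29953/43722 = √(-7179)*(-1/6766) + 29953*(1/43722) = (I*√7179)*(-1/6766) + 4279/6246 = -I*√7179/6766 + 4279/6246 = 4279/6246 - I*√7179/6766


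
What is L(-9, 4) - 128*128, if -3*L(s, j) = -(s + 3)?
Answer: -16386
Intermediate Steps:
L(s, j) = 1 + s/3 (L(s, j) = -(-1)*(s + 3)/3 = -(-1)*(3 + s)/3 = -(-3 - s)/3 = 1 + s/3)
L(-9, 4) - 128*128 = (1 + (⅓)*(-9)) - 128*128 = (1 - 3) - 16384 = -2 - 16384 = -16386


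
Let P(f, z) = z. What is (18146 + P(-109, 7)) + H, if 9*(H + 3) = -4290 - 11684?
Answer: 147376/9 ≈ 16375.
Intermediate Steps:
H = -16001/9 (H = -3 + (-4290 - 11684)/9 = -3 + (⅑)*(-15974) = -3 - 15974/9 = -16001/9 ≈ -1777.9)
(18146 + P(-109, 7)) + H = (18146 + 7) - 16001/9 = 18153 - 16001/9 = 147376/9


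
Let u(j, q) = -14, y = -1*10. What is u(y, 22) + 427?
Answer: 413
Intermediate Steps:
y = -10
u(y, 22) + 427 = -14 + 427 = 413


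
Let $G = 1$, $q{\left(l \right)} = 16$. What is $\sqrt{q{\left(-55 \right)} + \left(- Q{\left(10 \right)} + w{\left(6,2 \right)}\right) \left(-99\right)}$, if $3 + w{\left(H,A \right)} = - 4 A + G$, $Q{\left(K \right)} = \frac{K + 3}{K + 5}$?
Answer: $\frac{\sqrt{27295}}{5} \approx 33.042$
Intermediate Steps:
$Q{\left(K \right)} = \frac{3 + K}{5 + K}$
$w{\left(H,A \right)} = -2 - 4 A$ ($w{\left(H,A \right)} = -3 - \left(-1 + 4 A\right) = -2 - 4 A$)
$\sqrt{q{\left(-55 \right)} + \left(- Q{\left(10 \right)} + w{\left(6,2 \right)}\right) \left(-99\right)} = \sqrt{16 + \left(- \frac{3 + 10}{5 + 10} - 10\right) \left(-99\right)} = \sqrt{16 + \left(- \frac{13}{15} - 10\right) \left(-99\right)} = \sqrt{16 - - \frac{5379}{5}} = \sqrt{16 + \frac{5379}{5}} = \sqrt{\frac{5459}{5}} = \frac{\sqrt{27295}}{5}$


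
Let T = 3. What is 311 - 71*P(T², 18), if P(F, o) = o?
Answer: -967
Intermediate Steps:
311 - 71*P(T², 18) = 311 - 71*18 = 311 - 1278 = -967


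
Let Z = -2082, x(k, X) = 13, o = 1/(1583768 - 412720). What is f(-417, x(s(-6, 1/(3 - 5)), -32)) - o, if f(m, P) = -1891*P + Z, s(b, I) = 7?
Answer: -31225994921/1171048 ≈ -26665.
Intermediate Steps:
o = 1/1171048 ≈ 8.5394e-7
f(m, P) = -2082 - 1891*P (f(m, P) = -1891*P - 2082 = -2082 - 1891*P)
f(-417, x(s(-6, 1/(3 - 5)), -32)) - o = (-2082 - 1891*13) - 1*1/1171048 = (-2082 - 24583) - 1/1171048 = -26665 - 1/1171048 = -31225994921/1171048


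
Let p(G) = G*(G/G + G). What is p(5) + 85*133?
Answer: 11335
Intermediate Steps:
p(G) = G*(1 + G)
p(5) + 85*133 = 5*(1 + 5) + 85*133 = 5*6 + 11305 = 30 + 11305 = 11335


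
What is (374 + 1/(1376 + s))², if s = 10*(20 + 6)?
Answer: 374378778225/2676496 ≈ 1.3988e+5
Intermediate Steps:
s = 260 (s = 10*26 = 260)
(374 + 1/(1376 + s))² = (374 + 1/(1376 + 260))² = (374 + 1/1636)² = (611865/1636)² = 374378778225/2676496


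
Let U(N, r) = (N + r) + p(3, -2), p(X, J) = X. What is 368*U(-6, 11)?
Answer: 2944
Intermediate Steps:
U(N, r) = 3 + N + r (U(N, r) = (N + r) + 3 = 3 + N + r)
368*U(-6, 11) = 368*(3 - 6 + 11) = 368*8 = 2944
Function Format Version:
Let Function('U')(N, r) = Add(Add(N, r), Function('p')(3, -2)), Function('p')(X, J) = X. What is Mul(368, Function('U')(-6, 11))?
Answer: 2944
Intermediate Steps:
Function('U')(N, r) = Add(3, N, r) (Function('U')(N, r) = Add(Add(N, r), 3) = Add(3, N, r))
Mul(368, Function('U')(-6, 11)) = Mul(368, Add(3, -6, 11)) = Mul(368, 8) = 2944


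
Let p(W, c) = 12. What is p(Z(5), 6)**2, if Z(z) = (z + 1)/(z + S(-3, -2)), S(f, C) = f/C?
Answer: 144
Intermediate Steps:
Z(z) = (1 + z)/(3/2 + z) (Z(z) = (z + 1)/(z - 3/(-2)) = (1 + z)/(z - 3*(-1/2)) = (1 + z)/(z + 3/2) = (1 + z)/(3/2 + z))
p(Z(5), 6)**2 = 12**2 = 144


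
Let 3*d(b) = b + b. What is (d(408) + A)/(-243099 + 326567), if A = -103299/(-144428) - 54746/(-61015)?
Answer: 2411148286013/735542921288560 ≈ 0.0032781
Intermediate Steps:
d(b) = 2*b/3 (d(b) = (b + b)/3 = (2*b)/3 = 2*b/3)
A = 14209643773/8812274420 (A = -103299*(-1/144428) - 54746*(-1/61015) = 103299/144428 + 54746/61015 = 14209643773/8812274420 ≈ 1.6125)
(d(408) + A)/(-243099 + 326567) = ((⅔)*408 + 14209643773/8812274420)/(-243099 + 326567) = (272 + 14209643773/8812274420)/83468 = (2411148286013/8812274420)*(1/83468) = 2411148286013/735542921288560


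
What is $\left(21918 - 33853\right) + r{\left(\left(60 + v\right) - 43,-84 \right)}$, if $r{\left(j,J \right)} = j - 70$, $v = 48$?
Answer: $-11940$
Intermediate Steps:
$r{\left(j,J \right)} = -70 + j$
$\left(21918 - 33853\right) + r{\left(\left(60 + v\right) - 43,-84 \right)} = \left(21918 - 33853\right) + \left(-70 + \left(\left(60 + 48\right) - 43\right)\right) = -11935 + \left(-70 + \left(108 - 43\right)\right) = -11935 + \left(-70 + 65\right) = -11935 - 5 = -11940$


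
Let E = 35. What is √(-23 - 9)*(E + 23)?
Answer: 232*I*√2 ≈ 328.1*I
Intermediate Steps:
√(-23 - 9)*(E + 23) = √(-23 - 9)*(35 + 23) = √(-32)*58 = (4*I*√2)*58 = 232*I*√2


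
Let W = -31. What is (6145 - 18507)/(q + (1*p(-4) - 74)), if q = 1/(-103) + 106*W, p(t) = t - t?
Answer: 1273286/346081 ≈ 3.6792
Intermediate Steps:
p(t) = 0
q = -338459/103 (q = 1/(-103) + 106*(-31) = -1/103 - 3286 = -338459/103 ≈ -3286.0)
(6145 - 18507)/(q + (1*p(-4) - 74)) = (6145 - 18507)/(-338459/103 + (1*0 - 74)) = -12362/(-338459/103 + (0 - 74)) = -12362/(-338459/103 - 74) = -12362/(-346081/103) = -12362*(-103/346081) = 1273286/346081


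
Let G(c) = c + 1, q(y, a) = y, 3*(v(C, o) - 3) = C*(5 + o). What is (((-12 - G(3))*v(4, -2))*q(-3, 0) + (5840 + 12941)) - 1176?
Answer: 17941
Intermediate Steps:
v(C, o) = 3 + C*(5 + o)/3 (v(C, o) = 3 + (C*(5 + o))/3 = 3 + C*(5 + o)/3)
G(c) = 1 + c
(((-12 - G(3))*v(4, -2))*q(-3, 0) + (5840 + 12941)) - 1176 = (((-12 - (1 + 3))*(3 + (5/3)*4 + (⅓)*4*(-2)))*(-3) + (5840 + 12941)) - 1176 = (((-12 - 1*4)*(3 + 20/3 - 8/3))*(-3) + 18781) - 1176 = (((-12 - 4)*7)*(-3) + 18781) - 1176 = (-16*7*(-3) + 18781) - 1176 = (-112*(-3) + 18781) - 1176 = (336 + 18781) - 1176 = 19117 - 1176 = 17941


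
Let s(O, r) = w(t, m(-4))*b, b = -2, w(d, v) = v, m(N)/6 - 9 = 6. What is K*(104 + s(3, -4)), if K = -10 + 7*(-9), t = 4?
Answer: 5548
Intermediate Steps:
m(N) = 90 (m(N) = 54 + 6*6 = 54 + 36 = 90)
K = -73 (K = -10 - 63 = -73)
s(O, r) = -180 (s(O, r) = 90*(-2) = -180)
K*(104 + s(3, -4)) = -73*(104 - 180) = -73*(-76) = 5548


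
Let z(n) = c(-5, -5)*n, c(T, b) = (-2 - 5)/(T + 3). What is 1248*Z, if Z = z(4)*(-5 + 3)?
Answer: -34944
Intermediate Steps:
c(T, b) = -7/(3 + T)
z(n) = 7*n/2 (z(n) = (-7/(3 - 5))*n = (-7/(-2))*n = (-7*(-1/2))*n = 7*n/2)
Z = -28 (Z = ((7/2)*4)*(-5 + 3) = 14*(-2) = -28)
1248*Z = 1248*(-28) = -34944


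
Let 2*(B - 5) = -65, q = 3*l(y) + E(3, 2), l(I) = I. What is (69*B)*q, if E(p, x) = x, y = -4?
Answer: 18975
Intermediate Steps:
q = -10 (q = 3*(-4) + 2 = -12 + 2 = -10)
B = -55/2 (B = 5 + (½)*(-65) = 5 - 65/2 = -55/2 ≈ -27.500)
(69*B)*q = (69*(-55/2))*(-10) = -3795/2*(-10) = 18975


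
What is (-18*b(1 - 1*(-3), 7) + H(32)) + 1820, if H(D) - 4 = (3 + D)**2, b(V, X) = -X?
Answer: 3175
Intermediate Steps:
H(D) = 4 + (3 + D)**2
(-18*b(1 - 1*(-3), 7) + H(32)) + 1820 = (-(-18)*7 + (4 + (3 + 32)**2)) + 1820 = (-18*(-7) + (4 + 35**2)) + 1820 = (126 + (4 + 1225)) + 1820 = (126 + 1229) + 1820 = 1355 + 1820 = 3175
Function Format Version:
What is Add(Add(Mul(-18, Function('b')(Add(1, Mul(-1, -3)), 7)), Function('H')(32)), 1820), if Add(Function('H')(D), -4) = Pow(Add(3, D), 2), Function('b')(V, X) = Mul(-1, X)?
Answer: 3175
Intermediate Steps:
Function('H')(D) = Add(4, Pow(Add(3, D), 2))
Add(Add(Mul(-18, Function('b')(Add(1, Mul(-1, -3)), 7)), Function('H')(32)), 1820) = Add(Add(Mul(-18, Mul(-1, 7)), Add(4, Pow(Add(3, 32), 2))), 1820) = Add(Add(Mul(-18, -7), Add(4, Pow(35, 2))), 1820) = Add(Add(126, Add(4, 1225)), 1820) = Add(Add(126, 1229), 1820) = Add(1355, 1820) = 3175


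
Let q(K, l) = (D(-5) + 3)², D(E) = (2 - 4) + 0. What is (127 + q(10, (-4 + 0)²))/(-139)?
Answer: -128/139 ≈ -0.92086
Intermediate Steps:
D(E) = -2 (D(E) = -2 + 0 = -2)
q(K, l) = 1 (q(K, l) = (-2 + 3)² = 1² = 1)
(127 + q(10, (-4 + 0)²))/(-139) = (127 + 1)/(-139) = 128*(-1/139) = -128/139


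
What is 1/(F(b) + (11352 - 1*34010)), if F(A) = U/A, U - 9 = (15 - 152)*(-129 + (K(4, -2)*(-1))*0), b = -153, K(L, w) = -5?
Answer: -51/1161452 ≈ -4.3911e-5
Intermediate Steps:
U = 17682 (U = 9 + (15 - 152)*(-129 - 5*(-1)*0) = 9 - 137*(-129 + 5*0) = 9 - 137*(-129 + 0) = 9 - 137*(-129) = 9 + 17673 = 17682)
F(A) = 17682/A
1/(F(b) + (11352 - 1*34010)) = 1/(17682/(-153) + (11352 - 1*34010)) = 1/(17682*(-1/153) + (11352 - 34010)) = 1/(-5894/51 - 22658) = 1/(-1161452/51) = -51/1161452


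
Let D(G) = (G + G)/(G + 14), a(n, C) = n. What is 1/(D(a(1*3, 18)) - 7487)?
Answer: -17/127273 ≈ -0.00013357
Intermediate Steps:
D(G) = 2*G/(14 + G) (D(G) = (2*G)/(14 + G) = 2*G/(14 + G))
1/(D(a(1*3, 18)) - 7487) = 1/(2*(1*3)/(14 + 1*3) - 7487) = 1/(2*3/(14 + 3) - 7487) = 1/(2*3/17 - 7487) = 1/(2*3*(1/17) - 7487) = 1/(6/17 - 7487) = 1/(-127273/17) = -17/127273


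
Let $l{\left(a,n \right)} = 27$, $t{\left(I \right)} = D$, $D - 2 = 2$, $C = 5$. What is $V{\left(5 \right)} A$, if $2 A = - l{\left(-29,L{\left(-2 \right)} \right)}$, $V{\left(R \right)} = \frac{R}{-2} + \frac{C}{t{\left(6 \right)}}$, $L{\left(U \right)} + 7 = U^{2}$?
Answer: $\frac{135}{8} \approx 16.875$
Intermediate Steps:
$D = 4$ ($D = 2 + 2 = 4$)
$t{\left(I \right)} = 4$
$L{\left(U \right)} = -7 + U^{2}$
$V{\left(R \right)} = \frac{5}{4} - \frac{R}{2}$ ($V{\left(R \right)} = \frac{R}{-2} + \frac{5}{4} = R \left(- \frac{1}{2}\right) + 5 \cdot \frac{1}{4} = - \frac{R}{2} + \frac{5}{4} = \frac{5}{4} - \frac{R}{2}$)
$A = - \frac{27}{2}$ ($A = \frac{\left(-1\right) 27}{2} = \frac{1}{2} \left(-27\right) = - \frac{27}{2} \approx -13.5$)
$V{\left(5 \right)} A = \left(\frac{5}{4} - \frac{5}{2}\right) \left(- \frac{27}{2}\right) = \left(- \frac{5}{4}\right) \left(- \frac{27}{2}\right) = \frac{135}{8}$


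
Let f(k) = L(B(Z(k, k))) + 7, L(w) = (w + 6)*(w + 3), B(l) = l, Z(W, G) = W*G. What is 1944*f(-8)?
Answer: 9130968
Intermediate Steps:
Z(W, G) = G*W
L(w) = (3 + w)*(6 + w) (L(w) = (6 + w)*(3 + w) = (3 + w)*(6 + w))
f(k) = 25 + k**4 + 9*k**2 (f(k) = (18 + (k*k)**2 + 9*(k*k)) + 7 = (18 + (k**2)**2 + 9*k**2) + 7 = (18 + k**4 + 9*k**2) + 7 = 25 + k**4 + 9*k**2)
1944*f(-8) = 1944*(25 + (-8)**4 + 9*(-8)**2) = 1944*(25 + 4096 + 9*64) = 1944*(25 + 4096 + 576) = 1944*4697 = 9130968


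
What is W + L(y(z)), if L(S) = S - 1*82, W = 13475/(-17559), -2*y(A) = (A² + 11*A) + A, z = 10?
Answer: -3384803/17559 ≈ -192.77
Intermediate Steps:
y(A) = -6*A - A²/2 (y(A) = -((A² + 11*A) + A)/2 = -(A² + 12*A)/2 = -6*A - A²/2)
W = -13475/17559 (W = 13475*(-1/17559) = -13475/17559 ≈ -0.76741)
L(S) = -82 + S (L(S) = S - 82 = -82 + S)
W + L(y(z)) = -13475/17559 + (-82 - ½*10*(12 + 10)) = -13475/17559 + (-82 - ½*10*22) = -13475/17559 + (-82 - 110) = -13475/17559 - 192 = -3384803/17559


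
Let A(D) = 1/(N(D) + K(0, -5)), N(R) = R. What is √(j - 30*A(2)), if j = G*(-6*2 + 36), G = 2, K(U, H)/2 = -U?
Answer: √33 ≈ 5.7446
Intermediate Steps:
K(U, H) = -2*U (K(U, H) = 2*(-U) = -2*U)
A(D) = 1/D (A(D) = 1/(D - 2*0) = 1/(D + 0) = 1/D)
j = 48 (j = 2*(-6*2 + 36) = 2*(-12 + 36) = 2*24 = 48)
√(j - 30*A(2)) = √(48 - 30/2) = √(48 - 30*½) = √(48 - 15) = √33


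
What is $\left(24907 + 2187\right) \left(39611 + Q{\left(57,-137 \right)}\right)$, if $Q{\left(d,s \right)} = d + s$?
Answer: $1071052914$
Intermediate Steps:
$\left(24907 + 2187\right) \left(39611 + Q{\left(57,-137 \right)}\right) = \left(24907 + 2187\right) \left(39611 + \left(57 - 137\right)\right) = 27094 \left(39611 - 80\right) = 27094 \cdot 39531 = 1071052914$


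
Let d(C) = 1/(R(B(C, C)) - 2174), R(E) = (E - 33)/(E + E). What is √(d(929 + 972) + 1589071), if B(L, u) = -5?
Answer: 2*√46775973793254/10851 ≈ 1260.6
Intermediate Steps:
R(E) = (-33 + E)/(2*E) (R(E) = (-33 + E)/((2*E)) = (-33 + E)*(1/(2*E)) = (-33 + E)/(2*E))
d(C) = -5/10851 (d(C) = 1/((½)*(-33 - 5)/(-5) - 2174) = 1/((½)*(-⅕)*(-38) - 2174) = 1/(19/5 - 2174) = 1/(-10851/5) = -5/10851)
√(d(929 + 972) + 1589071) = √(-5/10851 + 1589071) = √(17243009416/10851) = 2*√46775973793254/10851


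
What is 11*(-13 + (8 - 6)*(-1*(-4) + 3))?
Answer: 11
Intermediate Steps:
11*(-13 + (8 - 6)*(-1*(-4) + 3)) = 11*(-13 + 2*(4 + 3)) = 11*(-13 + 2*7) = 11*(-13 + 14) = 11*1 = 11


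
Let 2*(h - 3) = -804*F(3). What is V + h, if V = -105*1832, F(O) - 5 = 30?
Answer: -206427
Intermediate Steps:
F(O) = 35 (F(O) = 5 + 30 = 35)
V = -192360
h = -14067 (h = 3 + (-804*35)/2 = 3 + (½)*(-28140) = 3 - 14070 = -14067)
V + h = -192360 - 14067 = -206427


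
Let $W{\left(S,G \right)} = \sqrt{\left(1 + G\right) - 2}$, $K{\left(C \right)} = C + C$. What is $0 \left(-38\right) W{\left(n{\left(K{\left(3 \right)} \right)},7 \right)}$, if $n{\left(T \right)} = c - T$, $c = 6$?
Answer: $0$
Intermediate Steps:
$K{\left(C \right)} = 2 C$
$n{\left(T \right)} = 6 - T$
$W{\left(S,G \right)} = \sqrt{-1 + G}$
$0 \left(-38\right) W{\left(n{\left(K{\left(3 \right)} \right)},7 \right)} = 0 \left(-38\right) \sqrt{-1 + 7} = 0 \sqrt{6} = 0$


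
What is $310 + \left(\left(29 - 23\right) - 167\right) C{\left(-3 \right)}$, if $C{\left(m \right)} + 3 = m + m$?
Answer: $1759$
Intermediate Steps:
$C{\left(m \right)} = -3 + 2 m$ ($C{\left(m \right)} = -3 + \left(m + m\right) = -3 + 2 m$)
$310 + \left(\left(29 - 23\right) - 167\right) C{\left(-3 \right)} = 310 + \left(\left(29 - 23\right) - 167\right) \left(-3 + 2 \left(-3\right)\right) = 310 + \left(6 - 167\right) \left(-3 - 6\right) = 310 - -1449 = 310 + 1449 = 1759$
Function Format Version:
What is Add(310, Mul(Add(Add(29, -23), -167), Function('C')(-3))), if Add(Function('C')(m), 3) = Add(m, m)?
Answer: 1759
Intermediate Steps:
Function('C')(m) = Add(-3, Mul(2, m)) (Function('C')(m) = Add(-3, Add(m, m)) = Add(-3, Mul(2, m)))
Add(310, Mul(Add(Add(29, -23), -167), Function('C')(-3))) = Add(310, Mul(Add(Add(29, -23), -167), Add(-3, Mul(2, -3)))) = Add(310, Mul(Add(6, -167), Add(-3, -6))) = Add(310, Mul(-161, -9)) = Add(310, 1449) = 1759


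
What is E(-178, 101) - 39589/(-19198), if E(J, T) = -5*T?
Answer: -9655401/19198 ≈ -502.94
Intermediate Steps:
E(-178, 101) - 39589/(-19198) = -5*101 - 39589/(-19198) = -505 - 39589*(-1/19198) = -505 + 39589/19198 = -9655401/19198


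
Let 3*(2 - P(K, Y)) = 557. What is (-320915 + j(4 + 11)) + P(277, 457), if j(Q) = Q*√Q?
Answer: -963296/3 + 15*√15 ≈ -3.2104e+5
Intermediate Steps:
P(K, Y) = -551/3 (P(K, Y) = 2 - ⅓*557 = 2 - 557/3 = -551/3)
j(Q) = Q^(3/2)
(-320915 + j(4 + 11)) + P(277, 457) = (-320915 + (4 + 11)^(3/2)) - 551/3 = (-320915 + 15^(3/2)) - 551/3 = (-320915 + 15*√15) - 551/3 = -963296/3 + 15*√15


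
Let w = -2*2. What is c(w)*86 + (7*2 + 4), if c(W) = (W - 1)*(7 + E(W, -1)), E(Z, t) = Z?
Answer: -1272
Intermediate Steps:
w = -4
c(W) = (-1 + W)*(7 + W) (c(W) = (W - 1)*(7 + W) = (-1 + W)*(7 + W))
c(w)*86 + (7*2 + 4) = (-7 + (-4)² + 6*(-4))*86 + (7*2 + 4) = (-7 + 16 - 24)*86 + (14 + 4) = -15*86 + 18 = -1290 + 18 = -1272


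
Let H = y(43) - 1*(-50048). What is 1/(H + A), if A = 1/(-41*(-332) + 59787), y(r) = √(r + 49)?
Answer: 269629255957047/13494404510169746917 - 10774826402*√23/13494404510169746917 ≈ 1.9977e-5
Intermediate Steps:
y(r) = √(49 + r)
A = 1/73399 (A = 1/(13612 + 59787) = 1/73399 ≈ 1.3624e-5)
H = 50048 + 2*√23 (H = √(49 + 43) - 1*(-50048) = √92 + 50048 = 2*√23 + 50048 = 50048 + 2*√23 ≈ 50058.)
1/(H + A) = 1/((50048 + 2*√23) + 1/73399) = 1/(3673473153/73399 + 2*√23)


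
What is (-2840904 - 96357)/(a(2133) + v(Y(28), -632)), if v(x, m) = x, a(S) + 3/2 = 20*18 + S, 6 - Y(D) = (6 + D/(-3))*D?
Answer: -17623566/15545 ≈ -1133.7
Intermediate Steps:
Y(D) = 6 - D*(6 - D/3) (Y(D) = 6 - (6 + D/(-3))*D = 6 - (6 + D*(-1/3))*D = 6 - (6 - D/3)*D = 6 - D*(6 - D/3))
a(S) = 717/2 + S (a(S) = -3/2 + (20*18 + S) = -3/2 + (360 + S) = 717/2 + S)
(-2840904 - 96357)/(a(2133) + v(Y(28), -632)) = (-2840904 - 96357)/((717/2 + 2133) + (6 - 6*28 + (1/3)*28**2)) = -2937261/(4983/2 + (6 - 168 + (1/3)*784)) = -2937261/(4983/2 + (6 - 168 + 784/3)) = -2937261/(4983/2 + 298/3) = -2937261/15545/6 = -2937261*6/15545 = -17623566/15545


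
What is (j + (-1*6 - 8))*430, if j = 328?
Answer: 135020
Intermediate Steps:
(j + (-1*6 - 8))*430 = (328 + (-1*6 - 8))*430 = (328 + (-6 - 8))*430 = (328 - 14)*430 = 314*430 = 135020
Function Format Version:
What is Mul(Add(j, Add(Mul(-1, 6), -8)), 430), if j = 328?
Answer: 135020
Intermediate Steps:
Mul(Add(j, Add(Mul(-1, 6), -8)), 430) = Mul(Add(328, Add(Mul(-1, 6), -8)), 430) = Mul(Add(328, Add(-6, -8)), 430) = Mul(Add(328, -14), 430) = Mul(314, 430) = 135020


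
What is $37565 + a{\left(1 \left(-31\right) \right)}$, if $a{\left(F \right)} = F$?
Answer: $37534$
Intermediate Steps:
$37565 + a{\left(1 \left(-31\right) \right)} = 37565 + 1 \left(-31\right) = 37565 - 31 = 37534$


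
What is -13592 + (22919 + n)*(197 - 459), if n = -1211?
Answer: -5701088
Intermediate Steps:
-13592 + (22919 + n)*(197 - 459) = -13592 + (22919 - 1211)*(197 - 459) = -13592 + 21708*(-262) = -13592 - 5687496 = -5701088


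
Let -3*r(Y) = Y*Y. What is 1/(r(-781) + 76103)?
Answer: -3/381652 ≈ -7.8606e-6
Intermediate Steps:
r(Y) = -Y**2/3 (r(Y) = -Y*Y/3 = -Y**2/3)
1/(r(-781) + 76103) = 1/(-1/3*(-781)**2 + 76103) = 1/(-1/3*609961 + 76103) = 1/(-609961/3 + 76103) = 1/(-381652/3) = -3/381652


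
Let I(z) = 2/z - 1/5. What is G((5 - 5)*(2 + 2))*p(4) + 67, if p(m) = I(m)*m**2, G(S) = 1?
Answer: 359/5 ≈ 71.800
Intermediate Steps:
I(z) = -1/5 + 2/z (I(z) = 2/z - 1*1/5 = 2/z - 1/5 = -1/5 + 2/z)
p(m) = m*(10 - m)/5 (p(m) = ((10 - m)/(5*m))*m**2 = m*(10 - m)/5)
G((5 - 5)*(2 + 2))*p(4) + 67 = 1*((1/5)*4*(10 - 1*4)) + 67 = 1*((1/5)*4*(10 - 4)) + 67 = 1*((1/5)*4*6) + 67 = 1*(24/5) + 67 = 24/5 + 67 = 359/5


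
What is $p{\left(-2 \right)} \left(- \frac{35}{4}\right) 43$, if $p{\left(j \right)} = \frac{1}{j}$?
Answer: $\frac{1505}{8} \approx 188.13$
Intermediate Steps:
$p{\left(-2 \right)} \left(- \frac{35}{4}\right) 43 = \frac{\left(-35\right) \frac{1}{4}}{-2} \cdot 43 = - \frac{\left(-35\right) \frac{1}{4}}{2} \cdot 43 = \left(- \frac{1}{2}\right) \left(- \frac{35}{4}\right) 43 = \frac{35}{8} \cdot 43 = \frac{1505}{8}$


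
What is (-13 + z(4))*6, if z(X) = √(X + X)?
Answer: -78 + 12*√2 ≈ -61.029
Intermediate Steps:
z(X) = √2*√X (z(X) = √(2*X) = √2*√X)
(-13 + z(4))*6 = (-13 + √2*√4)*6 = (-13 + √2*2)*6 = (-13 + 2*√2)*6 = -78 + 12*√2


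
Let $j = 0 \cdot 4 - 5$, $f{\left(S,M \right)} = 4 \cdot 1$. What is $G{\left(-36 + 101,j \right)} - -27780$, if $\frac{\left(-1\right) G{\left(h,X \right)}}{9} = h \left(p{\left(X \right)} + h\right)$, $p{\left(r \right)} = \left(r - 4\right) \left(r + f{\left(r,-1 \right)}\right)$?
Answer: $-15510$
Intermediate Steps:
$f{\left(S,M \right)} = 4$
$p{\left(r \right)} = \left(-4 + r\right) \left(4 + r\right)$ ($p{\left(r \right)} = \left(r - 4\right) \left(r + 4\right) = \left(-4 + r\right) \left(4 + r\right)$)
$j = -5$ ($j = 0 - 5 = -5$)
$G{\left(h,X \right)} = - 9 h \left(-16 + h + X^{2}\right)$ ($G{\left(h,X \right)} = - 9 h \left(\left(-16 + X^{2}\right) + h\right) = - 9 h \left(-16 + h + X^{2}\right)$)
$G{\left(-36 + 101,j \right)} - -27780 = 9 \left(-36 + 101\right) \left(16 - \left(-36 + 101\right) - \left(-5\right)^{2}\right) - -27780 = 9 \cdot 65 \left(16 - 65 - 25\right) + 27780 = 9 \cdot 65 \left(-74\right) + 27780 = -43290 + 27780 = -15510$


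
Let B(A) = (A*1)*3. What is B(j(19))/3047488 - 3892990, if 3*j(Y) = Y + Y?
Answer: -5931920154541/1523744 ≈ -3.8930e+6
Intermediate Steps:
j(Y) = 2*Y/3 (j(Y) = (Y + Y)/3 = (2*Y)/3 = 2*Y/3)
B(A) = 3*A (B(A) = A*3 = 3*A)
B(j(19))/3047488 - 3892990 = (3*((2/3)*19))/3047488 - 3892990 = (3*(38/3))*(1/3047488) - 3892990 = 38*(1/3047488) - 3892990 = 19/1523744 - 3892990 = -5931920154541/1523744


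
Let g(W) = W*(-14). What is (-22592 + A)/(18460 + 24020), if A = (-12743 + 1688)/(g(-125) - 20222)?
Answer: -417308369/784690560 ≈ -0.53181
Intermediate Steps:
g(W) = -14*W
A = 11055/18472 (A = (-12743 + 1688)/(-14*(-125) - 20222) = -11055/(1750 - 20222) = -11055/(-18472) = -11055*(-1/18472) = 11055/18472 ≈ 0.59847)
(-22592 + A)/(18460 + 24020) = (-22592 + 11055/18472)/(18460 + 24020) = -417308369/18472/42480 = -417308369/18472*1/42480 = -417308369/784690560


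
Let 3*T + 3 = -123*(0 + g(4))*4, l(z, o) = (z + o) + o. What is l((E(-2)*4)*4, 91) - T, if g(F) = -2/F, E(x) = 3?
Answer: 149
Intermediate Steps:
l(z, o) = z + 2*o (l(z, o) = (o + z) + o = z + 2*o)
T = 81 (T = -1 + (-123*(0 - 2/4)*4)/3 = -1 + (-123*(0 - 2*1/4)*4)/3 = -1 + (-123*(0 - 1/2)*4)/3 = -1 + (-(-123)*4/2)/3 = -1 + (-123*(-2))/3 = -1 + (1/3)*246 = -1 + 82 = 81)
l((E(-2)*4)*4, 91) - T = ((3*4)*4 + 2*91) - 1*81 = (12*4 + 182) - 81 = (48 + 182) - 81 = 230 - 81 = 149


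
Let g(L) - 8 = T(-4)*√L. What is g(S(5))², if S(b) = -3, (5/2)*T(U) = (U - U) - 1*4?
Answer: 1408/25 - 128*I*√3/5 ≈ 56.32 - 44.341*I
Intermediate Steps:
T(U) = -8/5 (T(U) = 2*((U - U) - 1*4)/5 = 2*(0 - 4)/5 = (⅖)*(-4) = -8/5)
g(L) = 8 - 8*√L/5
g(S(5))² = (8 - 8*I*√3/5)²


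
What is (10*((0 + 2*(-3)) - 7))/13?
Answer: -10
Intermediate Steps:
(10*((0 + 2*(-3)) - 7))/13 = (10*((0 - 6) - 7))*(1/13) = (10*(-6 - 7))*(1/13) = (10*(-13))*(1/13) = -130*1/13 = -10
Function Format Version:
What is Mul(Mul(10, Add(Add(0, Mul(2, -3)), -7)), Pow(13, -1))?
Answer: -10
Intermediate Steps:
Mul(Mul(10, Add(Add(0, Mul(2, -3)), -7)), Pow(13, -1)) = Mul(Mul(10, Add(Add(0, -6), -7)), Rational(1, 13)) = Mul(Mul(10, Add(-6, -7)), Rational(1, 13)) = Mul(Mul(10, -13), Rational(1, 13)) = Mul(-130, Rational(1, 13)) = -10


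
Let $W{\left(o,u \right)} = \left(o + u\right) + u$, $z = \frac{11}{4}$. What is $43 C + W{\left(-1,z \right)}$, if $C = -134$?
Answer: $- \frac{11515}{2} \approx -5757.5$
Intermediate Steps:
$z = \frac{11}{4}$ ($z = 11 \cdot \frac{1}{4} = \frac{11}{4} \approx 2.75$)
$W{\left(o,u \right)} = o + 2 u$
$43 C + W{\left(-1,z \right)} = 43 \left(-134\right) + \left(-1 + 2 \cdot \frac{11}{4}\right) = -5762 + \left(-1 + \frac{11}{2}\right) = -5762 + \frac{9}{2} = - \frac{11515}{2}$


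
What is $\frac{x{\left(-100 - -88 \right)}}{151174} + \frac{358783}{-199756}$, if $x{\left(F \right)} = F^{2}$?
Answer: $- \frac{27104948189}{15098956772} \approx -1.7952$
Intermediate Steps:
$\frac{x{\left(-100 - -88 \right)}}{151174} + \frac{358783}{-199756} = \frac{\left(-100 - -88\right)^{2}}{151174} + \frac{358783}{-199756} = \left(-100 + 88\right)^{2} \cdot \frac{1}{151174} + 358783 \left(- \frac{1}{199756}\right) = \left(-12\right)^{2} \cdot \frac{1}{151174} - \frac{358783}{199756} = 144 \cdot \frac{1}{151174} - \frac{358783}{199756} = \frac{72}{75587} - \frac{358783}{199756} = - \frac{27104948189}{15098956772}$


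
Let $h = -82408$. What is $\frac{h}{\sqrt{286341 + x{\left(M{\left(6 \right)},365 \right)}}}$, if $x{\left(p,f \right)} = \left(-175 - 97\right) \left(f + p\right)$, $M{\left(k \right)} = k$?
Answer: $- \frac{82408 \sqrt{185429}}{185429} \approx -191.37$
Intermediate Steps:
$x{\left(p,f \right)} = - 272 f - 272 p$ ($x{\left(p,f \right)} = - 272 \left(f + p\right) = - 272 f - 272 p$)
$\frac{h}{\sqrt{286341 + x{\left(M{\left(6 \right)},365 \right)}}} = - \frac{82408}{\sqrt{286341 - 100912}} = - \frac{82408}{\sqrt{185429}} = - 82408 \frac{\sqrt{185429}}{185429} = - \frac{82408 \sqrt{185429}}{185429}$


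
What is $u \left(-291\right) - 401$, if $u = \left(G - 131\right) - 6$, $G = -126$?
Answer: $76132$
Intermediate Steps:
$u = -263$ ($u = \left(-126 - 131\right) - 6 = -257 + \left(-197 + 191\right) = -257 - 6 = -263$)
$u \left(-291\right) - 401 = \left(-263\right) \left(-291\right) - 401 = 76533 - 401 = 76132$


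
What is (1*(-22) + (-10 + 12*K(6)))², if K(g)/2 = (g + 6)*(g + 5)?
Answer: 9834496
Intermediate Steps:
K(g) = 2*(5 + g)*(6 + g) (K(g) = 2*((g + 6)*(g + 5)) = 2*((6 + g)*(5 + g)) = 2*((5 + g)*(6 + g)) = 2*(5 + g)*(6 + g))
(1*(-22) + (-10 + 12*K(6)))² = (1*(-22) + (-10 + 12*(60 + 2*6² + 22*6)))² = (-22 + (-10 + 12*(60 + 2*36 + 132)))² = (-22 + (-10 + 12*(60 + 72 + 132)))² = (-22 + (-10 + 12*264))² = (-22 + (-10 + 3168))² = (-22 + 3158)² = 3136² = 9834496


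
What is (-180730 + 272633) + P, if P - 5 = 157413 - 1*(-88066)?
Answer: 337387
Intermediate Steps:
P = 245484 (P = 5 + (157413 - 1*(-88066)) = 5 + (157413 + 88066) = 5 + 245479 = 245484)
(-180730 + 272633) + P = (-180730 + 272633) + 245484 = 91903 + 245484 = 337387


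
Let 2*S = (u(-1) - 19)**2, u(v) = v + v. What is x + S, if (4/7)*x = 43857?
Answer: 307881/4 ≈ 76970.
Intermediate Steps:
x = 306999/4 (x = (7/4)*43857 = 306999/4 ≈ 76750.)
u(v) = 2*v
S = 441/2 (S = (2*(-1) - 19)**2/2 = (-2 - 19)**2/2 = (1/2)*(-21)**2 = (1/2)*441 = 441/2 ≈ 220.50)
x + S = 306999/4 + 441/2 = 307881/4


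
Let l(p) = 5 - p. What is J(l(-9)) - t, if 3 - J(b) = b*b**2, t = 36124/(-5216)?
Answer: -3565233/1304 ≈ -2734.1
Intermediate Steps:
t = -9031/1304 (t = 36124*(-1/5216) = -9031/1304 ≈ -6.9256)
J(b) = 3 - b**3 (J(b) = 3 - b*b**2 = 3 - b**3)
J(l(-9)) - t = (3 - (5 - 1*(-9))**3) - 1*(-9031/1304) = (3 - (5 + 9)**3) + 9031/1304 = (3 - 1*14**3) + 9031/1304 = (3 - 1*2744) + 9031/1304 = (3 - 2744) + 9031/1304 = -2741 + 9031/1304 = -3565233/1304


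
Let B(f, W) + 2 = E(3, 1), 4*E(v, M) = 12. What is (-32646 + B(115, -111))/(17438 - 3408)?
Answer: -6529/2806 ≈ -2.3268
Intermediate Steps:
E(v, M) = 3 (E(v, M) = (1/4)*12 = 3)
B(f, W) = 1 (B(f, W) = -2 + 3 = 1)
(-32646 + B(115, -111))/(17438 - 3408) = (-32646 + 1)/(17438 - 3408) = -32645/14030 = -32645*1/14030 = -6529/2806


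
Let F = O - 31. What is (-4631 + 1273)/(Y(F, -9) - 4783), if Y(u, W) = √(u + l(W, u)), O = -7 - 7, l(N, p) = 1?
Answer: 16061314/22877133 + 6716*I*√11/22877133 ≈ 0.70207 + 0.00097366*I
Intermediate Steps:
O = -14
F = -45 (F = -14 - 31 = -45)
Y(u, W) = √(1 + u) (Y(u, W) = √(u + 1) = √(1 + u))
(-4631 + 1273)/(Y(F, -9) - 4783) = (-4631 + 1273)/(√(1 - 45) - 4783) = -3358/(√(-44) - 4783) = -3358/(2*I*√11 - 4783) = -3358/(-4783 + 2*I*√11)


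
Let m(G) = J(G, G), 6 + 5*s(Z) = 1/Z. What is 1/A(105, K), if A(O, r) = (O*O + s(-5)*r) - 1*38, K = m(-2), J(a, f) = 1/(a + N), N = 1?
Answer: 25/274706 ≈ 9.1006e-5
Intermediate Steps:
s(Z) = -6/5 + 1/(5*Z)
J(a, f) = 1/(1 + a) (J(a, f) = 1/(a + 1) = 1/(1 + a))
m(G) = 1/(1 + G)
K = -1 (K = 1/(1 - 2) = 1/(-1) = -1)
A(O, r) = -38 + O**2 - 31*r/25 (A(O, r) = (O*O + ((1/5)*(1 - 6*(-5))/(-5))*r) - 1*38 = (O**2 + ((1/5)*(-1/5)*(1 + 30))*r) - 38 = (O**2 + ((1/5)*(-1/5)*31)*r) - 38 = (O**2 - 31*r/25) - 38 = -38 + O**2 - 31*r/25)
1/A(105, K) = 1/(-38 + 105**2 - 31/25*(-1)) = 1/(-38 + 11025 + 31/25) = 1/(274706/25) = 25/274706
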